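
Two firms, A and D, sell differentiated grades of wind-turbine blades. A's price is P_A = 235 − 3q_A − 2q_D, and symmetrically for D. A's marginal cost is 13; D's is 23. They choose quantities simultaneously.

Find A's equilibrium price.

98.125

Firm A's profit: π = q_A(235 − 3q_A − 2q_D) − 13q_A.
∂π/∂q_A = 222 − 6q_A − 2q_D = 0 ⇒ q_A = 37 − (1/3)q_D.
Similarly q_D = 106/3 − (1/3)q_A.
Substituting the second reaction function into the first: q_A = 37 − (1/3)(106/3 − (1/3)q_A), which gives (8/9)q_A = 227/9 ⇒ q_A = 28.375.
Then q_D = 106/3 − (1/3)·28.375 = 25.875.
P_A = 235 − 3·28.375 − 2·25.875 = 98.125.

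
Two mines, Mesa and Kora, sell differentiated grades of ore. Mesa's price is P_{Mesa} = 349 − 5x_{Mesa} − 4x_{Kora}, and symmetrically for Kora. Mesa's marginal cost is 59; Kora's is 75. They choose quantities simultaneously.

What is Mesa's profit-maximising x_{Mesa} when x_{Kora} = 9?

25.4

Mine Mesa's profit: π = x_{Mesa}(349 − 5x_{Mesa} − 4x_{Kora}) − 59x_{Mesa}.
∂π/∂x_{Mesa} = 290 − 10x_{Mesa} − 4x_{Kora} = 0 ⇒ x_{Mesa} = 29 − 0.4x_{Kora}.
At x_{Kora} = 9: x_{Mesa} = 29 − 0.4·9 = 25.4.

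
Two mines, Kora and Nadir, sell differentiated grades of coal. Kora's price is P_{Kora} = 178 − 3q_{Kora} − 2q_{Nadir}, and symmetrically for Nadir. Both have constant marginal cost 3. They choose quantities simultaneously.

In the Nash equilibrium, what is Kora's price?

68.625

Mine Kora's profit: π = q_{Kora}(178 − 3q_{Kora} − 2q_{Nadir}) − 3q_{Kora}.
∂π/∂q_{Kora} = 175 − 6q_{Kora} − 2q_{Nadir} = 0 ⇒ q_{Kora} = 175/6 − (1/3)q_{Nadir}.
Setting q_{Kora} = q_{Nadir} in the reaction function: q_{Kora} = 175/6 − (1/3)q_{Kora}, so q_{Kora} = (175/6) / (4/3) = 21.875.
P_{Kora} = 178 − 3·21.875 − 2·21.875 = 68.625.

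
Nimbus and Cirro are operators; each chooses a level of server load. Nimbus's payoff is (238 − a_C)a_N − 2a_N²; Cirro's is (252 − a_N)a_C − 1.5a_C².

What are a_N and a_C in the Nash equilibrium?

Expanding Nimbus's payoff: 238a_N − a_Ca_N − 2a_N².
∂π/∂a_N = 238 − a_C − 4a_N = 0, so a_N = 59.5 − 0.25a_C.
Likewise for Cirro: a_C = 84 − (1/3)a_N.
Plugging a_C into Nimbus's best response: a_N = 59.5 − 0.25(84 − (1/3)a_N) ⇒ (11/12)a_N = 38.5, so a_N = 42.
Then a_C = 84 − (1/3)·42 = 70.

42, 70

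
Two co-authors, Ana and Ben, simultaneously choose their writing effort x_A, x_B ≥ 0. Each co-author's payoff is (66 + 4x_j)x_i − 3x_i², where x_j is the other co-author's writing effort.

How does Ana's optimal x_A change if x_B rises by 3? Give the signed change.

Ana's payoff is (66 + 4x_B)x_A − 3x_A².
∂π/∂x_A = 66 + 4x_B − 6x_A = 0, so x_A = 11 + (2/3)x_B.
The reaction-function slope is 2/3, so a 3-unit rise in x_B moves x_A by 2/3 × 3 = 2. Ana's best response rises — the actions are strategic complements.

2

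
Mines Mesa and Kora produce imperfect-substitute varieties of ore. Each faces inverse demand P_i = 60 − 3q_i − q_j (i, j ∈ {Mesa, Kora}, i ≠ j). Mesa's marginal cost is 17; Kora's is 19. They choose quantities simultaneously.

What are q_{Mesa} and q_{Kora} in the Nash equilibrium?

Mine Mesa's profit: π = q_{Mesa}(60 − 3q_{Mesa} − q_{Kora}) − 17q_{Mesa}.
∂π/∂q_{Mesa} = 43 − 6q_{Mesa} − q_{Kora} = 0 ⇒ q_{Mesa} = 43/6 − (1/6)q_{Kora}.
Similarly q_{Kora} = 41/6 − (1/6)q_{Mesa}.
Substituting the second reaction function into the first: q_{Mesa} = 43/6 − (1/6)(41/6 − (1/6)q_{Mesa}), which gives (35/36)q_{Mesa} = 217/36 ⇒ q_{Mesa} = 6.2.
Then q_{Kora} = 41/6 − (1/6)·6.2 = 5.8.

6.2, 5.8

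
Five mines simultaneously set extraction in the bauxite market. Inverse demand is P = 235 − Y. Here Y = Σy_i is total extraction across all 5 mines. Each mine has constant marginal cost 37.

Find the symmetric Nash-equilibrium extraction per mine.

A representative mine's profit is π_i = y_i(235 − Y) − 37y_i, with Y = y_i + Σ_{j≠i} y_j.
First-order condition: 198 − 2y_i − Σ_{j≠i} y_j = 0.
With identical mines, set every y_j = y: then 198 − 2y − 4y = 0, i.e. y = 198/6 = 33.

33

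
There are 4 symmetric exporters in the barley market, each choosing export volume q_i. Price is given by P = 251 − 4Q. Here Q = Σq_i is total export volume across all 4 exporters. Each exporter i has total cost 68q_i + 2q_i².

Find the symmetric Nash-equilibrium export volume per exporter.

7.625

A representative exporter's profit is π_i = q_i(251 − 4Q) − 68q_i − 2q_i², with Q = q_i + Σ_{j≠i} q_j.
First-order condition: 183 − 12q_i − 4Σ_{j≠i} q_j = 0.
In a symmetric equilibrium every exporter chooses the same q, so Σ_{j≠i} q_j = 3q. The condition becomes 183 − 24q = 0, giving q = 183/24 = 7.625.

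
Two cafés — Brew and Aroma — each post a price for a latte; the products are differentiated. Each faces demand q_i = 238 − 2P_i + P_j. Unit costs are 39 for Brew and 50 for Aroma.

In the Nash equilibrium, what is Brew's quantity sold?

Brew's profit: π = (P_{Brew} − 39)(238 − 2P_{Brew} + P_{Aroma}).
∂π/∂P_{Brew} = 316 − 4P_{Brew} + P_{Aroma} = 0 ⇒ P_{Brew} = 79 + 0.25P_{Aroma}.
Similarly P_{Aroma} = 84.5 + 0.25P_{Brew}.
Plugging P_{Aroma} into Brew's best response: P_{Brew} = 79 + 0.25(84.5 + 0.25P_{Brew}) ⇒ 0.9375P_{Brew} = 100.125, so P_{Brew} = 106.8.
Then P_{Aroma} = 84.5 + 0.25·106.8 = 111.2.
q_{Brew} = 238 − 2·106.8 + 111.2 = 135.6.

135.6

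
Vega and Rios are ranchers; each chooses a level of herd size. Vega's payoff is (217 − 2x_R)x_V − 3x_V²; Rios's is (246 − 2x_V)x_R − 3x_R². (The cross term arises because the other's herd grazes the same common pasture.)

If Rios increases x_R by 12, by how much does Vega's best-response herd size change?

Expanding Vega's payoff: 217x_V − 2x_Rx_V − 3x_V².
∂π/∂x_V = 217 − 2x_R − 6x_V = 0, so x_V = 217/6 − (1/3)x_R.
The reaction-function slope is −1/3, so a 12-unit rise in x_R moves x_V by −1/3 × 12 = −4. Vega's best response falls — the actions are strategic substitutes.

-4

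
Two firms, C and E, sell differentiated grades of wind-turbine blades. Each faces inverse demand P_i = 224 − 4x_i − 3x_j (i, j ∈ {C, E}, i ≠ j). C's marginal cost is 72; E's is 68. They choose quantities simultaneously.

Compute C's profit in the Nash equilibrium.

739.84

Firm C's profit: π = x_C(224 − 4x_C − 3x_E) − 72x_C.
∂π/∂x_C = 152 − 8x_C − 3x_E = 0 ⇒ x_C = 19 − 0.375x_E.
Similarly x_E = 19.5 − 0.375x_C.
Plugging x_E into C's best response: x_C = 19 − 0.375(19.5 − 0.375x_C) ⇒ (55/64)x_C = 11.6875, so x_C = 13.6.
Then x_E = 19.5 − 0.375·13.6 = 14.4.
P_C = 224 − 4·13.6 − 3·14.4 = 126.4.
Profit = (126.4 − 72)·13.6 = 739.84.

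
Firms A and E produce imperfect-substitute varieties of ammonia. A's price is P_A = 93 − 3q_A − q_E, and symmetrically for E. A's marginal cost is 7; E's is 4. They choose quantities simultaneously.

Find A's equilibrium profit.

446.52

Firm A's profit: π = q_A(93 − 3q_A − q_E) − 7q_A.
∂π/∂q_A = 86 − 6q_A − q_E = 0 ⇒ q_A = 43/3 − (1/6)q_E.
Similarly q_E = 89/6 − (1/6)q_A.
Solving the two reaction functions simultaneously: (1 − (−1/6)(−1/6))q_A = 43/3 − (1/6)·(89/6), so (35/36)q_A = 427/36 and q_A = 12.2.
Then q_E = 89/6 − (1/6)·12.2 = 12.8.
P_A = 93 − 3·12.2 − 12.8 = 43.6.
Profit = (43.6 − 7)·12.2 = 446.52.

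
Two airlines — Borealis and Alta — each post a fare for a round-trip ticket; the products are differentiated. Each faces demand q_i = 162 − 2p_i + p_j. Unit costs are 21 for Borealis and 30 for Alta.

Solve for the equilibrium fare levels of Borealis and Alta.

69.2, 72.8

Borealis's profit: π = (p_{Borealis} − 21)(162 − 2p_{Borealis} + p_{Alta}).
∂π/∂p_{Borealis} = 204 − 4p_{Borealis} + p_{Alta} = 0 ⇒ p_{Borealis} = 51 + 0.25p_{Alta}.
Similarly p_{Alta} = 55.5 + 0.25p_{Borealis}.
Substituting the second reaction function into the first: p_{Borealis} = 51 + 0.25(55.5 + 0.25p_{Borealis}), which gives 0.9375p_{Borealis} = 64.875 ⇒ p_{Borealis} = 69.2.
Then p_{Alta} = 55.5 + 0.25·69.2 = 72.8.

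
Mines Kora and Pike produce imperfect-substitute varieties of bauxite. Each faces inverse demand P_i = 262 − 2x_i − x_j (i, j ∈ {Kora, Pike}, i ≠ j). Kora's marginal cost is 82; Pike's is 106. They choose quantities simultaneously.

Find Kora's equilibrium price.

Mine Kora's profit: π = x_{Kora}(262 − 2x_{Kora} − x_{Pike}) − 82x_{Kora}.
∂π/∂x_{Kora} = 180 − 4x_{Kora} − x_{Pike} = 0 ⇒ x_{Kora} = 45 − 0.25x_{Pike}.
Similarly x_{Pike} = 39 − 0.25x_{Kora}.
Plugging x_{Pike} into Kora's best response: x_{Kora} = 45 − 0.25(39 − 0.25x_{Kora}) ⇒ 0.9375x_{Kora} = 35.25, so x_{Kora} = 37.6.
Then x_{Pike} = 39 − 0.25·37.6 = 29.6.
P_{Kora} = 262 − 2·37.6 − 29.6 = 157.2.

157.2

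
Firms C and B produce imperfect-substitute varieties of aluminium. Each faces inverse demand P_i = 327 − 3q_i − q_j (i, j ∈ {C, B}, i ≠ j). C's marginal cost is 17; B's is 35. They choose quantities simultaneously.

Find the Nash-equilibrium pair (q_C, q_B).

Firm C's profit: π = q_C(327 − 3q_C − q_B) − 17q_C.
∂π/∂q_C = 310 − 6q_C − q_B = 0 ⇒ q_C = 155/3 − (1/6)q_B.
Similarly q_B = 146/3 − (1/6)q_C.
Plugging q_B into C's best response: q_C = 155/3 − (1/6)(146/3 − (1/6)q_C) ⇒ (35/36)q_C = 392/9, so q_C = 44.8.
Then q_B = 146/3 − (1/6)·44.8 = 41.2.

44.8, 41.2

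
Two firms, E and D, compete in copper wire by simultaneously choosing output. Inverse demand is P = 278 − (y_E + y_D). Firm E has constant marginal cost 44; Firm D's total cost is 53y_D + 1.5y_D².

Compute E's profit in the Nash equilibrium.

11025

Firm E's profit: π = y_E(278 − (y_E + y_D)) − 44y_E.
∂π/∂y_E = 234 − 2y_E − y_D = 0, so y_E = 117 − 0.5y_D.
For D: ∂π/∂y_D = 225 − 5y_D − y_E = 0 ⇒ y_D = 45 − 0.2y_E.
Plugging y_D into E's best response: y_E = 117 − 0.5(45 − 0.2y_E) ⇒ 0.9y_E = 94.5, so y_E = 105.
Then y_D = 45 − 0.2·105 = 24.
Price P = 278 − 129 = 149.
E's profit: (149 − 44)·105 = 11025.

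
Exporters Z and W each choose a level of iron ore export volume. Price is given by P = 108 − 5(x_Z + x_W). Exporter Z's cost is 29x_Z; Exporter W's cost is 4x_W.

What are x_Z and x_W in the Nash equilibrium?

Exporter Z's profit: π = x_Z(108 − 5(x_Z + x_W)) − 29x_Z.
∂π/∂x_Z = 79 − 10x_Z − 5x_W = 0, so x_Z = 7.9 − 0.5x_W.
By the same steps for W: x_W = 10.4 − 0.5x_Z.
Plugging x_W into Z's best response: x_Z = 7.9 − 0.5(10.4 − 0.5x_Z) ⇒ 0.75x_Z = 2.7, so x_Z = 3.6.
Then x_W = 10.4 − 0.5·3.6 = 8.6.

3.6, 8.6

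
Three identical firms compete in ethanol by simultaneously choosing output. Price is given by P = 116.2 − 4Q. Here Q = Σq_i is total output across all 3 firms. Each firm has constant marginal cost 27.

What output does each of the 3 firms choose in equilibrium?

5.575

A representative firm's profit is π_i = q_i(116.2 − 4Q) − 27q_i, with Q = q_i + Σ_{j≠i} q_j.
First-order condition: 89.2 − 8q_i − 4Σ_{j≠i} q_j = 0.
With identical firms, set every q_j = q: then 89.2 − 8q − 8q = 0, i.e. q = 89.2/16 = 5.575.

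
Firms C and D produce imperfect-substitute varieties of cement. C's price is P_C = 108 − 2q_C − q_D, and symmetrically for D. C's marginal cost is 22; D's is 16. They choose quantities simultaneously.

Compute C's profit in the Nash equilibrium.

Firm C's profit: π = q_C(108 − 2q_C − q_D) − 22q_C.
∂π/∂q_C = 86 − 4q_C − q_D = 0 ⇒ q_C = 21.5 − 0.25q_D.
Similarly q_D = 23 − 0.25q_C.
Solving the two reaction functions simultaneously: (1 − (−0.25)(−0.25))q_C = 21.5 − 0.25·23, so 0.9375q_C = 15.75 and q_C = 16.8.
Then q_D = 23 − 0.25·16.8 = 18.8.
P_C = 108 − 2·16.8 − 18.8 = 55.6.
Profit = (55.6 − 22)·16.8 = 564.48.

564.48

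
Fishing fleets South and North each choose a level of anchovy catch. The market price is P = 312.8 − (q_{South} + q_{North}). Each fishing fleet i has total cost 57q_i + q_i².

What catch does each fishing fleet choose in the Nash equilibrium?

51.16

Fishing fleet South's profit: π = q_{South}(312.8 − (q_{South} + q_{North})) − 57q_{South} − q_{South}².
∂π/∂q_{South} = 255.8 − 4q_{South} − q_{North} = 0, so q_{South} = 63.95 − 0.25q_{North}.
By symmetry q_{North} = q_{South}; substituting into the reaction function, 1.25q_{South} = 63.95 and q_{South} = 51.16.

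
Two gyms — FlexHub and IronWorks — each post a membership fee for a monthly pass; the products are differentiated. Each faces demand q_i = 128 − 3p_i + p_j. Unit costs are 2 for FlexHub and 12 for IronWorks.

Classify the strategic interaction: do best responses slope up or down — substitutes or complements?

FlexHub's profit: π = (p_{FlexHub} − 2)(128 − 3p_{FlexHub} + p_{IronWorks}).
∂π/∂p_{FlexHub} = 134 − 6p_{FlexHub} + p_{IronWorks} = 0 ⇒ p_{FlexHub} = 67/3 + (1/6)p_{IronWorks}.
The best-response slope dp_{FlexHub}/dp_{IronWorks} = 1/6 > 0: the reaction function is upward-sloping, so the choices are strategic complements.

strategic complements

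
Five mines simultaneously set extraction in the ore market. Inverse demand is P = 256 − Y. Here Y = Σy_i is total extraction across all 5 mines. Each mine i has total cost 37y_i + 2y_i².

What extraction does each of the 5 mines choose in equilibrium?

A representative mine's profit is π_i = y_i(256 − Y) − 37y_i − 2y_i², with Y = y_i + Σ_{j≠i} y_j.
First-order condition: 219 − 6y_i − Σ_{j≠i} y_j = 0.
With identical mines, set every y_j = y: then 219 − 6y − 4y = 0, i.e. y = 219/10 = 21.9.

21.9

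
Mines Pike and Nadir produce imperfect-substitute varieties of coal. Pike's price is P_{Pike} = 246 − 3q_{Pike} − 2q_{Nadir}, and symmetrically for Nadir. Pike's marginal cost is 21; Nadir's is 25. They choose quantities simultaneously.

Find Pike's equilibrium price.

Mine Pike's profit: π = q_{Pike}(246 − 3q_{Pike} − 2q_{Nadir}) − 21q_{Pike}.
∂π/∂q_{Pike} = 225 − 6q_{Pike} − 2q_{Nadir} = 0 ⇒ q_{Pike} = 37.5 − (1/3)q_{Nadir}.
Similarly q_{Nadir} = 221/6 − (1/3)q_{Pike}.
Plugging q_{Nadir} into Pike's best response: q_{Pike} = 37.5 − (1/3)(221/6 − (1/3)q_{Pike}) ⇒ (8/9)q_{Pike} = 227/9, so q_{Pike} = 28.375.
Then q_{Nadir} = 221/6 − (1/3)·28.375 = 27.375.
P_{Pike} = 246 − 3·28.375 − 2·27.375 = 106.125.

106.125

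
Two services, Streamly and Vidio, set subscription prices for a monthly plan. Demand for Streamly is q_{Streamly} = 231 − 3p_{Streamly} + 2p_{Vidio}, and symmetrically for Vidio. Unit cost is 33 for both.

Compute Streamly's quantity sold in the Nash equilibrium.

148.5

Streamly's profit: π = (p_{Streamly} − 33)(231 − 3p_{Streamly} + 2p_{Vidio}).
∂π/∂p_{Streamly} = 330 − 6p_{Streamly} + 2p_{Vidio} = 0 ⇒ p_{Streamly} = 55 + (1/3)p_{Vidio}.
The game is symmetric, so in equilibrium p_{Vidio} = p_{Streamly}: the reaction function gives (2/3)p_{Streamly} = 55, hence p_{Streamly} = 82.5.
q_{Streamly} = 231 − 3·82.5 + 2·82.5 = 148.5.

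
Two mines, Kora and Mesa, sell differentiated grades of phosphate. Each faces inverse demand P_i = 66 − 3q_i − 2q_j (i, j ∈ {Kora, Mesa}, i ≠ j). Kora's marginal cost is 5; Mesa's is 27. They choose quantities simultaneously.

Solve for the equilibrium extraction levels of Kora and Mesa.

Mine Kora's profit: π = q_{Kora}(66 − 3q_{Kora} − 2q_{Mesa}) − 5q_{Kora}.
∂π/∂q_{Kora} = 61 − 6q_{Kora} − 2q_{Mesa} = 0 ⇒ q_{Kora} = 61/6 − (1/3)q_{Mesa}.
Similarly q_{Mesa} = 6.5 − (1/3)q_{Kora}.
Substituting the second reaction function into the first: q_{Kora} = 61/6 − (1/3)(6.5 − (1/3)q_{Kora}), which gives (8/9)q_{Kora} = 8 ⇒ q_{Kora} = 9.
Then q_{Mesa} = 6.5 − (1/3)·9 = 3.5.

9, 3.5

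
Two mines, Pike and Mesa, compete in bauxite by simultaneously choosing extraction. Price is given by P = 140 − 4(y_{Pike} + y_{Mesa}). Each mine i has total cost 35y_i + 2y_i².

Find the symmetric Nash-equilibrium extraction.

Mine Pike's profit: π = y_{Pike}(140 − 4(y_{Pike} + y_{Mesa})) − 35y_{Pike} − 2y_{Pike}².
∂π/∂y_{Pike} = 105 − 12y_{Pike} − 4y_{Mesa} = 0, so y_{Pike} = 8.75 − (1/3)y_{Mesa}.
By symmetry y_{Mesa} = y_{Pike}; substituting into the reaction function, (4/3)y_{Pike} = 8.75 and y_{Pike} = 6.5625.

6.5625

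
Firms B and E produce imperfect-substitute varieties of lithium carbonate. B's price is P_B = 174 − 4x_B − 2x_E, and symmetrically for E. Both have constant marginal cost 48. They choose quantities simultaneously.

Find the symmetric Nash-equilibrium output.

12.6

Firm B's profit: π = x_B(174 − 4x_B − 2x_E) − 48x_B.
∂π/∂x_B = 126 − 8x_B − 2x_E = 0 ⇒ x_B = 15.75 − 0.25x_E.
The game is symmetric, so in equilibrium x_E = x_B: the reaction function gives 1.25x_B = 15.75, hence x_B = 12.6.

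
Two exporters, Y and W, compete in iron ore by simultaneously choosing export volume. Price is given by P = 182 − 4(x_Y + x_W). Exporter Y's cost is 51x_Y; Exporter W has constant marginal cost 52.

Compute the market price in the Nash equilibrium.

Exporter Y's profit: π = x_Y(182 − 4(x_Y + x_W)) − 51x_Y.
∂π/∂x_Y = 131 − 8x_Y − 4x_W = 0, so x_Y = 16.375 − 0.5x_W.
By the same steps for W: x_W = 16.25 − 0.5x_Y.
Plugging x_W into Y's best response: x_Y = 16.375 − 0.5(16.25 − 0.5x_Y) ⇒ 0.75x_Y = 8.25, so x_Y = 11.
Then x_W = 16.25 − 0.5·11 = 10.75.
Equilibrium price: P = 182 − 4·21.75 = 95.

95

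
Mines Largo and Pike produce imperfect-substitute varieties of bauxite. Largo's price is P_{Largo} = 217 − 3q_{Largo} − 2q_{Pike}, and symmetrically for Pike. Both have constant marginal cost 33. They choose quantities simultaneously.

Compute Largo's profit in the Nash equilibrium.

1587

Mine Largo's profit: π = q_{Largo}(217 − 3q_{Largo} − 2q_{Pike}) − 33q_{Largo}.
∂π/∂q_{Largo} = 184 − 6q_{Largo} − 2q_{Pike} = 0 ⇒ q_{Largo} = 92/3 − (1/3)q_{Pike}.
Setting q_{Largo} = q_{Pike} in the reaction function: q_{Largo} = 92/3 − (1/3)q_{Largo}, so q_{Largo} = (92/3) / (4/3) = 23.
P_{Largo} = 217 − 3·23 − 2·23 = 102.
Profit = (102 − 33)·23 = 1587.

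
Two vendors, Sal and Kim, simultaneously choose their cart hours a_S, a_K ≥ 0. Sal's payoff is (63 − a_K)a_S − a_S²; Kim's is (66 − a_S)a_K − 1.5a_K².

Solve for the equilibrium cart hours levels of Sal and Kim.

24.6, 13.8

Expanding Sal's payoff: 63a_S − a_Ka_S − a_S².
∂π/∂a_S = 63 − a_K − 2a_S = 0, so a_S = 31.5 − 0.5a_K.
Likewise for Kim: a_K = 22 − (1/3)a_S.
Substituting the second reaction function into the first: a_S = 31.5 − 0.5(22 − (1/3)a_S), which gives (5/6)a_S = 20.5 ⇒ a_S = 24.6.
Then a_K = 22 − (1/3)·24.6 = 13.8.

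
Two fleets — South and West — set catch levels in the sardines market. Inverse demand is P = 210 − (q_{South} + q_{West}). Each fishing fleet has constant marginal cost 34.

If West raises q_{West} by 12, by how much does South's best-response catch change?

Fishing fleet South's profit: π = q_{South}(210 − (q_{South} + q_{West})) − 34q_{South}.
∂π/∂q_{South} = 176 − 2q_{South} − q_{West} = 0, so q_{South} = 88 − 0.5q_{West}.
The reaction-function slope is −0.5, so a 12-unit rise in q_{West} moves q_{South} by −0.5 × 12 = −6. South's best response falls — the actions are strategic substitutes.

-6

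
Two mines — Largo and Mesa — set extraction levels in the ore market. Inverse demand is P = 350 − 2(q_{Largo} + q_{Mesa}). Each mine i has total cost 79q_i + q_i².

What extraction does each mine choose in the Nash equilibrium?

Mine Largo's profit: π = q_{Largo}(350 − 2(q_{Largo} + q_{Mesa})) − 79q_{Largo} − q_{Largo}².
∂π/∂q_{Largo} = 271 − 6q_{Largo} − 2q_{Mesa} = 0, so q_{Largo} = 271/6 − (1/3)q_{Mesa}.
The game is symmetric, so in equilibrium q_{Mesa} = q_{Largo}: the reaction function gives (4/3)q_{Largo} = 271/6, hence q_{Largo} = 33.875.

33.875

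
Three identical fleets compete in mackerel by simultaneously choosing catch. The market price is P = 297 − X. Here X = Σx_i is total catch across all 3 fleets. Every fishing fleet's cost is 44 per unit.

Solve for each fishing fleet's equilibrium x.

63.25

A representative fishing fleet's profit is π_i = x_i(297 − X) − 44x_i, with X = x_i + Σ_{j≠i} x_j.
First-order condition: 253 − 2x_i − Σ_{j≠i} x_j = 0.
In a symmetric equilibrium every fishing fleet chooses the same x, so Σ_{j≠i} x_j = 2x. The condition becomes 253 − 4x = 0, giving x = 253/4 = 63.25.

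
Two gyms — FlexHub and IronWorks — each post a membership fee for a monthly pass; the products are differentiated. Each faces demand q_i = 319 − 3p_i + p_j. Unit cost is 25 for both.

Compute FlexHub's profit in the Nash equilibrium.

8683.32

FlexHub's profit: π = (p_{FlexHub} − 25)(319 − 3p_{FlexHub} + p_{IronWorks}).
∂π/∂p_{FlexHub} = 394 − 6p_{FlexHub} + p_{IronWorks} = 0 ⇒ p_{FlexHub} = 197/3 + (1/6)p_{IronWorks}.
Setting p_{FlexHub} = p_{IronWorks} in the reaction function: p_{FlexHub} = 197/3 + (1/6)p_{FlexHub}, so p_{FlexHub} = (197/3) / (5/6) = 78.8.
q_{FlexHub} = 319 − 3·78.8 + 78.8 = 161.4.
Profit = (78.8 − 25)·161.4 = 8683.32.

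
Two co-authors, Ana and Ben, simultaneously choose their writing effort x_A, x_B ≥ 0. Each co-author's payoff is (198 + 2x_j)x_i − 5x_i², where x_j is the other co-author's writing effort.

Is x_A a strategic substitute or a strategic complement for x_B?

strategic complements

Ana's payoff is (198 + 2x_B)x_A − 5x_A².
∂π/∂x_A = 198 + 2x_B − 10x_A = 0, so x_A = 19.8 + 0.2x_B.
The best-response slope dx_A/dx_B = 0.2 > 0: the reaction function is upward-sloping, so the choices are strategic complements.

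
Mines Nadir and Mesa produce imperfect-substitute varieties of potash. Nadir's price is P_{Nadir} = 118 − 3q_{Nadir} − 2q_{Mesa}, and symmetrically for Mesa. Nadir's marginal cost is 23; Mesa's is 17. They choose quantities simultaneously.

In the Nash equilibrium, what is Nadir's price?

57.5

Mine Nadir's profit: π = q_{Nadir}(118 − 3q_{Nadir} − 2q_{Mesa}) − 23q_{Nadir}.
∂π/∂q_{Nadir} = 95 − 6q_{Nadir} − 2q_{Mesa} = 0 ⇒ q_{Nadir} = 95/6 − (1/3)q_{Mesa}.
Similarly q_{Mesa} = 101/6 − (1/3)q_{Nadir}.
Substituting the second reaction function into the first: q_{Nadir} = 95/6 − (1/3)(101/6 − (1/3)q_{Nadir}), which gives (8/9)q_{Nadir} = 92/9 ⇒ q_{Nadir} = 11.5.
Then q_{Mesa} = 101/6 − (1/3)·11.5 = 13.
P_{Nadir} = 118 − 3·11.5 − 2·13 = 57.5.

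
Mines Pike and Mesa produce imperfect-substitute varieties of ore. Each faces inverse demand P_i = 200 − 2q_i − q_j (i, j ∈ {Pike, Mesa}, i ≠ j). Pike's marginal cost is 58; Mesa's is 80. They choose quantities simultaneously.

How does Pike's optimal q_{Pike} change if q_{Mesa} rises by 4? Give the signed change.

-1

Mine Pike's profit: π = q_{Pike}(200 − 2q_{Pike} − q_{Mesa}) − 58q_{Pike}.
∂π/∂q_{Pike} = 142 − 4q_{Pike} − q_{Mesa} = 0 ⇒ q_{Pike} = 35.5 − 0.25q_{Mesa}.
The reaction-function slope is −0.25, so a 4-unit rise in q_{Mesa} moves q_{Pike} by −0.25 × 4 = −1. Pike's best response falls — the actions are strategic substitutes.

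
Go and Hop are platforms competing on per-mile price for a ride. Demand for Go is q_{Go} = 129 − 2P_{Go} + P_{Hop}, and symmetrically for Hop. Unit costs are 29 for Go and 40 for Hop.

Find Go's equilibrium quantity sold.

69.6

Go's profit: π = (P_{Go} − 29)(129 − 2P_{Go} + P_{Hop}).
∂π/∂P_{Go} = 187 − 4P_{Go} + P_{Hop} = 0 ⇒ P_{Go} = 46.75 + 0.25P_{Hop}.
Similarly P_{Hop} = 52.25 + 0.25P_{Go}.
Plugging P_{Hop} into Go's best response: P_{Go} = 46.75 + 0.25(52.25 + 0.25P_{Go}) ⇒ 0.9375P_{Go} = 59.8125, so P_{Go} = 63.8.
Then P_{Hop} = 52.25 + 0.25·63.8 = 68.2.
q_{Go} = 129 − 2·63.8 + 68.2 = 69.6.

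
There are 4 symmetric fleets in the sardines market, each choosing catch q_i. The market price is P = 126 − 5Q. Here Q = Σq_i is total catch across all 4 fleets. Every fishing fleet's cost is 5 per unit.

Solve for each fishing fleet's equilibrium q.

A representative fishing fleet's profit is π_i = q_i(126 − 5Q) − 5q_i, with Q = q_i + Σ_{j≠i} q_j.
First-order condition: 121 − 10q_i − 5Σ_{j≠i} q_j = 0.
In a symmetric equilibrium every fishing fleet chooses the same q, so Σ_{j≠i} q_j = 3q. The condition becomes 121 − 25q = 0, giving q = 121/25 = 4.84.

4.84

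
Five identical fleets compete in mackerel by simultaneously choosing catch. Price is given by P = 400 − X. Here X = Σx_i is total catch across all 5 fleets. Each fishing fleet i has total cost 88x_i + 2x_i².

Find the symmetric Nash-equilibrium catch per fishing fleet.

31.2

A representative fishing fleet's profit is π_i = x_i(400 − X) − 88x_i − 2x_i², with X = x_i + Σ_{j≠i} x_j.
First-order condition: 312 − 6x_i − Σ_{j≠i} x_j = 0.
With identical fishing fleets, set every x_j = x: then 312 − 6x − 4x = 0, i.e. x = 312/10 = 31.2.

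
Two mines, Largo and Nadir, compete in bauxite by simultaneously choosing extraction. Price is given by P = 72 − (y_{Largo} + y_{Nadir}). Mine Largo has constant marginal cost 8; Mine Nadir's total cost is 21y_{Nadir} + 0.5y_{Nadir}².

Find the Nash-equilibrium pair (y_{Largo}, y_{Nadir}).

28.2, 7.6

Mine Largo's profit: π = y_{Largo}(72 − (y_{Largo} + y_{Nadir})) − 8y_{Largo}.
∂π/∂y_{Largo} = 64 − 2y_{Largo} − y_{Nadir} = 0, so y_{Largo} = 32 − 0.5y_{Nadir}.
For Nadir: ∂π/∂y_{Nadir} = 51 − 3y_{Nadir} − y_{Largo} = 0 ⇒ y_{Nadir} = 17 − (1/3)y_{Largo}.
Substituting the second reaction function into the first: y_{Largo} = 32 − 0.5(17 − (1/3)y_{Largo}), which gives (5/6)y_{Largo} = 23.5 ⇒ y_{Largo} = 28.2.
Then y_{Nadir} = 17 − (1/3)·28.2 = 7.6.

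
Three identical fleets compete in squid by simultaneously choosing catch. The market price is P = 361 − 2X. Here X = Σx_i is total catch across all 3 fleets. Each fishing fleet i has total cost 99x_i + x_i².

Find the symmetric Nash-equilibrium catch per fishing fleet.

A representative fishing fleet's profit is π_i = x_i(361 − 2X) − 99x_i − x_i², with X = x_i + Σ_{j≠i} x_j.
First-order condition: 262 − 6x_i − 2Σ_{j≠i} x_j = 0.
With identical fishing fleets, set every x_j = x: then 262 − 6x − 4x = 0, i.e. x = 262/10 = 26.2.

26.2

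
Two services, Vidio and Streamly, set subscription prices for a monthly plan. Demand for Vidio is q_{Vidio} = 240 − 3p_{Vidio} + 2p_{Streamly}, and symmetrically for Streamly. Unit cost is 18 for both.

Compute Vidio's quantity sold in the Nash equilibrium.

Vidio's profit: π = (p_{Vidio} − 18)(240 − 3p_{Vidio} + 2p_{Streamly}).
∂π/∂p_{Vidio} = 294 − 6p_{Vidio} + 2p_{Streamly} = 0 ⇒ p_{Vidio} = 49 + (1/3)p_{Streamly}.
Setting p_{Vidio} = p_{Streamly} in the reaction function: p_{Vidio} = 49 + (1/3)p_{Vidio}, so p_{Vidio} = 49 / (2/3) = 73.5.
q_{Vidio} = 240 − 3·73.5 + 2·73.5 = 166.5.

166.5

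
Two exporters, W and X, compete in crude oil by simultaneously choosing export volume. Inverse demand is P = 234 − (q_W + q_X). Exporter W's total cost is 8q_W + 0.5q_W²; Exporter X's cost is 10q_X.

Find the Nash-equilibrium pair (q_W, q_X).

45.6, 89.2

Exporter W's profit: π = q_W(234 − (q_W + q_X)) − 8q_W − 0.5q_W².
∂π/∂q_W = 226 − 3q_W − q_X = 0, so q_W = 226/3 − (1/3)q_X.
For X: ∂π/∂q_X = 224 − 2q_X − q_W = 0 ⇒ q_X = 112 − 0.5q_W.
Plugging q_X into W's best response: q_W = 226/3 − (1/3)(112 − 0.5q_W) ⇒ (5/6)q_W = 38, so q_W = 45.6.
Then q_X = 112 − 0.5·45.6 = 89.2.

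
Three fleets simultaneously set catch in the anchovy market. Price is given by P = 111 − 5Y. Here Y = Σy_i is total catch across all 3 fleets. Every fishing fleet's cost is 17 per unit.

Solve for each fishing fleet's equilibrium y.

4.7

A representative fishing fleet's profit is π_i = y_i(111 − 5Y) − 17y_i, with Y = y_i + Σ_{j≠i} y_j.
First-order condition: 94 − 10y_i − 5Σ_{j≠i} y_j = 0.
In a symmetric equilibrium every fishing fleet chooses the same y, so Σ_{j≠i} y_j = 2y. The condition becomes 94 − 20y = 0, giving y = 94/20 = 4.7.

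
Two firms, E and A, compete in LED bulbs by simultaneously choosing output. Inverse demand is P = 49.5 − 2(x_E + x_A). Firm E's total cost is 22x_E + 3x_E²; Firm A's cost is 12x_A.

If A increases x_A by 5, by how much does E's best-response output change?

-1

Firm E's profit: π = x_E(49.5 − 2(x_E + x_A)) − 22x_E − 3x_E².
∂π/∂x_E = 27.5 − 10x_E − 2x_A = 0, so x_E = 2.75 − 0.2x_A.
The reaction-function slope is −0.2, so a 5-unit rise in x_A moves x_E by −0.2 × 5 = −1. E's best response falls — the actions are strategic substitutes.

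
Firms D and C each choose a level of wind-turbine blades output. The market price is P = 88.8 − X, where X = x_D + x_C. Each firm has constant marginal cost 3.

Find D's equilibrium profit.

Firm D's profit: π = x_D(88.8 − (x_D + x_C)) − 3x_D.
∂π/∂x_D = 85.8 − 2x_D − x_C = 0, so x_D = 42.9 − 0.5x_C.
Setting x_D = x_C in the reaction function: x_D = 42.9 − 0.5x_D, so x_D = 42.9 / 1.5 = 28.6.
Price P = 88.8 − 57.2 = 31.6.
D's profit: (31.6 − 3)·28.6 = 817.96.

817.96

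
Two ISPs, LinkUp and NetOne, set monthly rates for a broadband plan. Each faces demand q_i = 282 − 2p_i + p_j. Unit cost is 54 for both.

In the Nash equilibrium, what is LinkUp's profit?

LinkUp's profit: π = (p_{LinkUp} − 54)(282 − 2p_{LinkUp} + p_{NetOne}).
∂π/∂p_{LinkUp} = 390 − 4p_{LinkUp} + p_{NetOne} = 0 ⇒ p_{LinkUp} = 97.5 + 0.25p_{NetOne}.
By symmetry p_{NetOne} = p_{LinkUp}; substituting into the reaction function, 0.75p_{LinkUp} = 97.5 and p_{LinkUp} = 130.
q_{LinkUp} = 282 − 2·130 + 130 = 152.
Profit = (130 − 54)·152 = 11552.

11552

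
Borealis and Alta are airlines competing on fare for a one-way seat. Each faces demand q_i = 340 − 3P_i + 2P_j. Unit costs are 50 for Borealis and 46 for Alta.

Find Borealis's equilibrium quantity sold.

215.25

Borealis's profit: π = (P_{Borealis} − 50)(340 − 3P_{Borealis} + 2P_{Alta}).
∂π/∂P_{Borealis} = 490 − 6P_{Borealis} + 2P_{Alta} = 0 ⇒ P_{Borealis} = 245/3 + (1/3)P_{Alta}.
Similarly P_{Alta} = 239/3 + (1/3)P_{Borealis}.
Plugging P_{Alta} into Borealis's best response: P_{Borealis} = 245/3 + (1/3)(239/3 + (1/3)P_{Borealis}) ⇒ (8/9)P_{Borealis} = 974/9, so P_{Borealis} = 121.75.
Then P_{Alta} = 239/3 + (1/3)·121.75 = 120.25.
q_{Borealis} = 340 − 3·121.75 + 2·120.25 = 215.25.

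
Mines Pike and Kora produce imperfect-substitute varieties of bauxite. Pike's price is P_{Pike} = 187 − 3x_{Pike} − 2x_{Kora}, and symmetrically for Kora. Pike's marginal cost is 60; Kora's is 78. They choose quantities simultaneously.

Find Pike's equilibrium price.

Mine Pike's profit: π = x_{Pike}(187 − 3x_{Pike} − 2x_{Kora}) − 60x_{Pike}.
∂π/∂x_{Pike} = 127 − 6x_{Pike} − 2x_{Kora} = 0 ⇒ x_{Pike} = 127/6 − (1/3)x_{Kora}.
Similarly x_{Kora} = 109/6 − (1/3)x_{Pike}.
Solving the two reaction functions simultaneously: (1 − (−1/3)(−1/3))x_{Pike} = 127/6 − (1/3)·(109/6), so (8/9)x_{Pike} = 136/9 and x_{Pike} = 17.
Then x_{Kora} = 109/6 − (1/3)·17 = 12.5.
P_{Pike} = 187 − 3·17 − 2·12.5 = 111.

111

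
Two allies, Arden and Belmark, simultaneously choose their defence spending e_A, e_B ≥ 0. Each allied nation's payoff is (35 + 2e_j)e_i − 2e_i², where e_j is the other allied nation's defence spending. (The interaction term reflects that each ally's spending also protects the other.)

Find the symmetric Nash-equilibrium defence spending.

17.5

Arden's payoff is (35 + 2e_B)e_A − 2e_A².
∂π/∂e_A = 35 + 2e_B − 4e_A = 0, so e_A = 8.75 + 0.5e_B.
By symmetry e_B = e_A; substituting into the reaction function, 0.5e_A = 8.75 and e_A = 17.5.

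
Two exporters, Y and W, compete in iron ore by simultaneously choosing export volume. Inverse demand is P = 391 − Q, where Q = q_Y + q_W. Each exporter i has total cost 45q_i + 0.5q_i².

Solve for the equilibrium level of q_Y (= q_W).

Exporter Y's profit: π = q_Y(391 − (q_Y + q_W)) − 45q_Y − 0.5q_Y².
∂π/∂q_Y = 346 − 3q_Y − q_W = 0, so q_Y = 346/3 − (1/3)q_W.
By symmetry q_W = q_Y; substituting into the reaction function, (4/3)q_Y = 346/3 and q_Y = 86.5.

86.5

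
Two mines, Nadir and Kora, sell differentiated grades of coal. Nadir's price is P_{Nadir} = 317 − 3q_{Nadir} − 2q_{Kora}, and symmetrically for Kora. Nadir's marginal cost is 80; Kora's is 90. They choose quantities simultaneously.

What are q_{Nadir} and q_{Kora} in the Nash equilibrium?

30.25, 27.75

Mine Nadir's profit: π = q_{Nadir}(317 − 3q_{Nadir} − 2q_{Kora}) − 80q_{Nadir}.
∂π/∂q_{Nadir} = 237 − 6q_{Nadir} − 2q_{Kora} = 0 ⇒ q_{Nadir} = 39.5 − (1/3)q_{Kora}.
Similarly q_{Kora} = 227/6 − (1/3)q_{Nadir}.
Solving the two reaction functions simultaneously: (1 − (−1/3)(−1/3))q_{Nadir} = 39.5 − (1/3)·(227/6), so (8/9)q_{Nadir} = 242/9 and q_{Nadir} = 30.25.
Then q_{Kora} = 227/6 − (1/3)·30.25 = 27.75.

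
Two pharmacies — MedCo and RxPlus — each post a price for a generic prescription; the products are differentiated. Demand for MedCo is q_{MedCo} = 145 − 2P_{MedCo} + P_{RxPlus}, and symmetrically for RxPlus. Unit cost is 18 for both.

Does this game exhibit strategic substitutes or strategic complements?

MedCo's profit: π = (P_{MedCo} − 18)(145 − 2P_{MedCo} + P_{RxPlus}).
∂π/∂P_{MedCo} = 181 − 4P_{MedCo} + P_{RxPlus} = 0 ⇒ P_{MedCo} = 45.25 + 0.25P_{RxPlus}.
The best-response slope dP_{MedCo}/dP_{RxPlus} = 0.25 > 0: the reaction function is upward-sloping, so the choices are strategic complements.

strategic complements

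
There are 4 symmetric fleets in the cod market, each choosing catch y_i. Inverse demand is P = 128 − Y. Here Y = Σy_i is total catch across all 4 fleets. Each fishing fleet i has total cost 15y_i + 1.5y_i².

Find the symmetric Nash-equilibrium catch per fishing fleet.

14.125

A representative fishing fleet's profit is π_i = y_i(128 − Y) − 15y_i − 1.5y_i², with Y = y_i + Σ_{j≠i} y_j.
First-order condition: 113 − 5y_i − Σ_{j≠i} y_j = 0.
With identical fishing fleets, set every y_j = y: then 113 − 5y − 3y = 0, i.e. y = 113/8 = 14.125.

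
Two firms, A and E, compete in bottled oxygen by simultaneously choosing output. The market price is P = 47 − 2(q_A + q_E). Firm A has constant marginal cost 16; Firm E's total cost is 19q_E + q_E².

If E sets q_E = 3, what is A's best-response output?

6.25

Firm A's profit: π = q_A(47 − 2(q_A + q_E)) − 16q_A.
∂π/∂q_A = 31 − 4q_A − 2q_E = 0, so q_A = 7.75 − 0.5q_E.
At q_E = 3: q_A = 7.75 − 0.5·3 = 6.25.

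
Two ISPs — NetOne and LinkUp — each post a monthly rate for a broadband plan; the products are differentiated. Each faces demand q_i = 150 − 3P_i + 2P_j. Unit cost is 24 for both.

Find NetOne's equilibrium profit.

NetOne's profit: π = (P_{NetOne} − 24)(150 − 3P_{NetOne} + 2P_{LinkUp}).
∂π/∂P_{NetOne} = 222 − 6P_{NetOne} + 2P_{LinkUp} = 0 ⇒ P_{NetOne} = 37 + (1/3)P_{LinkUp}.
Setting P_{NetOne} = P_{LinkUp} in the reaction function: P_{NetOne} = 37 + (1/3)P_{NetOne}, so P_{NetOne} = 37 / (2/3) = 55.5.
q_{NetOne} = 150 − 3·55.5 + 2·55.5 = 94.5.
Profit = (55.5 − 24)·94.5 = 2976.75.

2976.75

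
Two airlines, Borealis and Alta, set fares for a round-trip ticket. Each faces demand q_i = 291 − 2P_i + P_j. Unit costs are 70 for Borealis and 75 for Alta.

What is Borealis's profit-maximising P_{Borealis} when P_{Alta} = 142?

143.25

Borealis's profit: π = (P_{Borealis} − 70)(291 − 2P_{Borealis} + P_{Alta}).
∂π/∂P_{Borealis} = 431 − 4P_{Borealis} + P_{Alta} = 0 ⇒ P_{Borealis} = 107.75 + 0.25P_{Alta}.
At P_{Alta} = 142: P_{Borealis} = 107.75 + 0.25·142 = 143.25.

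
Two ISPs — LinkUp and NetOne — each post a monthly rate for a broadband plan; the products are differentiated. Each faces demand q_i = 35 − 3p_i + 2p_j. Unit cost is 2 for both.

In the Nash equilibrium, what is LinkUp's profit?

LinkUp's profit: π = (p_{LinkUp} − 2)(35 − 3p_{LinkUp} + 2p_{NetOne}).
∂π/∂p_{LinkUp} = 41 − 6p_{LinkUp} + 2p_{NetOne} = 0 ⇒ p_{LinkUp} = 41/6 + (1/3)p_{NetOne}.
The game is symmetric, so in equilibrium p_{NetOne} = p_{LinkUp}: the reaction function gives (2/3)p_{LinkUp} = 41/6, hence p_{LinkUp} = 10.25.
q_{LinkUp} = 35 − 3·10.25 + 2·10.25 = 24.75.
Profit = (10.25 − 2)·24.75 = 204.1875.

204.1875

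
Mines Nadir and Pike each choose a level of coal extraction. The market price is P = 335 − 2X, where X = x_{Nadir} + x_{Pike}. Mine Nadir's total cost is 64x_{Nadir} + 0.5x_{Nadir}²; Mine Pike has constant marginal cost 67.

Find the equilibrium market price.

Mine Nadir's profit: π = x_{Nadir}(335 − 2(x_{Nadir} + x_{Pike})) − 64x_{Nadir} − 0.5x_{Nadir}².
∂π/∂x_{Nadir} = 271 − 5x_{Nadir} − 2x_{Pike} = 0, so x_{Nadir} = 54.2 − 0.4x_{Pike}.
For Pike: ∂π/∂x_{Pike} = 268 − 4x_{Pike} − 2x_{Nadir} = 0 ⇒ x_{Pike} = 67 − 0.5x_{Nadir}.
Substituting the second reaction function into the first: x_{Nadir} = 54.2 − 0.4(67 − 0.5x_{Nadir}), which gives 0.8x_{Nadir} = 27.4 ⇒ x_{Nadir} = 34.25.
Then x_{Pike} = 67 − 0.5·34.25 = 49.875.
Equilibrium price: P = 335 − 2·84.125 = 166.75.

166.75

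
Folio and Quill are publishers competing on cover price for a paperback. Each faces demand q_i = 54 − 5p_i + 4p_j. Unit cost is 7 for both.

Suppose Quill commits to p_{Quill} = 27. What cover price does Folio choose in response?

Folio's profit: π = (p_{Folio} − 7)(54 − 5p_{Folio} + 4p_{Quill}).
∂π/∂p_{Folio} = 89 − 10p_{Folio} + 4p_{Quill} = 0 ⇒ p_{Folio} = 8.9 + 0.4p_{Quill}.
At p_{Quill} = 27: p_{Folio} = 8.9 + 0.4·27 = 19.7.

19.7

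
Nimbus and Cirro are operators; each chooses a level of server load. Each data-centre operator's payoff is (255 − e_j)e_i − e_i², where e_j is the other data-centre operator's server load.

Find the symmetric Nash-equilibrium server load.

Nimbus's payoff is (255 − e_C)e_N − e_N².
∂π/∂e_N = 255 − e_C − 2e_N = 0, so e_N = 127.5 − 0.5e_C.
By symmetry e_C = e_N; substituting into the reaction function, 1.5e_N = 127.5 and e_N = 85.

85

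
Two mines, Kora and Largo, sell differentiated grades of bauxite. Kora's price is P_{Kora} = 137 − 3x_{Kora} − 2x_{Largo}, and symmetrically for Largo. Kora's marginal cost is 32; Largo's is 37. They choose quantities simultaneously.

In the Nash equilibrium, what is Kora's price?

72.3125

Mine Kora's profit: π = x_{Kora}(137 − 3x_{Kora} − 2x_{Largo}) − 32x_{Kora}.
∂π/∂x_{Kora} = 105 − 6x_{Kora} − 2x_{Largo} = 0 ⇒ x_{Kora} = 17.5 − (1/3)x_{Largo}.
Similarly x_{Largo} = 50/3 − (1/3)x_{Kora}.
Plugging x_{Largo} into Kora's best response: x_{Kora} = 17.5 − (1/3)(50/3 − (1/3)x_{Kora}) ⇒ (8/9)x_{Kora} = 215/18, so x_{Kora} = 13.4375.
Then x_{Largo} = 50/3 − (1/3)·13.4375 = 12.1875.
P_{Kora} = 137 − 3·13.4375 − 2·12.1875 = 72.3125.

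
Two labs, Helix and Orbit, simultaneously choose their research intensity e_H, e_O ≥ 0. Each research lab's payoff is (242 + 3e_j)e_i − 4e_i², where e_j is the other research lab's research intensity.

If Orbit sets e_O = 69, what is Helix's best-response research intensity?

Helix's payoff is (242 + 3e_O)e_H − 4e_H².
∂π/∂e_H = 242 + 3e_O − 8e_H = 0, so e_H = 30.25 + 0.375e_O.
At e_O = 69: e_H = 30.25 + 0.375·69 = 56.125.

56.125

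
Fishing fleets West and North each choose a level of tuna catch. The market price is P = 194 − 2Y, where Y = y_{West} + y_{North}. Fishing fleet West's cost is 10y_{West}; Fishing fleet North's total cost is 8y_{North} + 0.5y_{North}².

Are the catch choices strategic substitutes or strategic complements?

strategic substitutes

Fishing fleet West's profit: π = y_{West}(194 − 2(y_{West} + y_{North})) − 10y_{West}.
∂π/∂y_{West} = 184 − 4y_{West} − 2y_{North} = 0, so y_{West} = 46 − 0.5y_{North}.
The best-response slope dy_{West}/dy_{North} = −0.5 < 0: the reaction function is downward-sloping, so the choices are strategic substitutes.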